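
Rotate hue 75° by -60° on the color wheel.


New hue = (H + rotation) mod 360
New hue = (75 -60) mod 360
= 15 mod 360
= 15°


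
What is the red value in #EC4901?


Color: #EC4901
R = EC = 236
G = 49 = 73
B = 01 = 1
Red = 236


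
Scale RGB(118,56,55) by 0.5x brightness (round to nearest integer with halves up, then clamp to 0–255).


Multiply each channel by 0.5, round half up, clamp to [0, 255]
R: 118×0.5 = 59
G: 56×0.5 = 28
B: 55×0.5 = 27.5 → round → 28
= RGB(59, 28, 28)


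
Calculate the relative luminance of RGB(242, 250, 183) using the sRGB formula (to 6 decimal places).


Linearize each channel (sRGB transfer function): c = v/255; c_lin = c/12.92 if c ≤ 0.04045, else ((c+0.055)/1.055)^2.4
  R: 242/255 ≈ 0.949020 > 0.04045 → ((0.949020+0.055)/1.055)^2.4 ≈ 0.887923
  G: 250/255 ≈ 0.980392 > 0.04045 → ((0.980392+0.055)/1.055)^2.4 ≈ 0.955973
  B: 183/255 ≈ 0.717647 > 0.04045 → ((0.717647+0.055)/1.055)^2.4 ≈ 0.473531
R_lin = 0.887923, G_lin = 0.955973, B_lin = 0.473531
L = 0.2126×R + 0.7152×G + 0.0722×B
L = 0.2126×0.887923 + 0.7152×0.955973 + 0.0722×0.473531
L ≈ 0.906674


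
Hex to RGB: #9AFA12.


9A → 154 (R)
FA → 250 (G)
12 → 18 (B)
= RGB(154, 250, 18)


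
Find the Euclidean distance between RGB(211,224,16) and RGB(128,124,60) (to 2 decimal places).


d = √[(R₁-R₂)² + (G₁-G₂)² + (B₁-B₂)²]
d = √[(211-128)² + (224-124)² + (16-60)²]
d = √[6889 + 10000 + 1936]
d = √18825
d ≈ 137.20


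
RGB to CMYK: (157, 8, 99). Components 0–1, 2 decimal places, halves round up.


R'=157/255≈0.6157, G'=8/255≈0.0314, B'=99/255≈0.3882
K = 1 - max(R',G',B') = 1 - 157/255 = 98/255 = 0.38431… → 0.38
(1-R'-K)/(1-K) simplifies to (max-R)/max with max = 157:
C = (157-157)/157 = 0/157 = 0 → 0.00
M = (157-8)/157 = 149/157 = 0.94904… → 0.95
Y = (157-99)/157 = 58/157 = 0.36942… → 0.37
= CMYK(0.00, 0.95, 0.37, 0.38)


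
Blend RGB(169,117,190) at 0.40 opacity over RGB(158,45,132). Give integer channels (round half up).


C = α×F + (1-α)×B, with 1-α = 0.60
R: 0.40×169 + 0.60×158 = 67.60 + 94.80 = 162.40 → 162
G: 0.40×117 + 0.60×45 = 46.80 + 27.00 = 73.80 → 74
B: 0.40×190 + 0.60×132 = 76.00 + 79.20 = 155.20 → 155
= RGB(162, 74, 155)


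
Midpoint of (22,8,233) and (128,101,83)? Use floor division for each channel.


Midpoint: each channel = ⌊(C₁+C₂)/2⌋
R: ⌊(22+128)/2⌋ = 75
G: ⌊(8+101)/2⌋ = 54
B: ⌊(233+83)/2⌋ = 158
= RGB(75, 54, 158)


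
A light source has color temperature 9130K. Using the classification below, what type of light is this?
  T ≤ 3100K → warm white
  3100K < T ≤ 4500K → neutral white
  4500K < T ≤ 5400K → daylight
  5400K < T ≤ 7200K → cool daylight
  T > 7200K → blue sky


Temperature: 9130K
9130K > 7200K → blue sky
Classification: blue sky


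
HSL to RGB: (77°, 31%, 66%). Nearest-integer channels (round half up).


H=77°, S=0.31, L=0.66
C = (1-|2L-1|)×S = (1-|0.32|)×0.31 = 0.2108
H' = H/60 = 77/60 ≈ 1.2833; X = C×(1-|H' mod 2 - 1|) ≈ 0.1511
m = L - C/2 = 0.66 - 0.1054 = 0.5546
Sector ⌊H'⌋ = 1 → (R',G',B') = (≈0.1511, 0.2108, 0.0)
RGB = ((R'+m)×255, (G'+m)×255, (B'+m)×255) = (179.9467, 195.177, 141.423)
Round half up → RGB(180, 195, 141)


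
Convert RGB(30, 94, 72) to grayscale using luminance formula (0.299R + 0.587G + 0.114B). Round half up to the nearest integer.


Gray = 0.299×R + 0.587×G + 0.114×B
Gray = 0.299×30 + 0.587×94 + 0.114×72
Gray = 8.970 + 55.178 + 8.208
Gray = 72.356 → round half up → 72
Gray = 72


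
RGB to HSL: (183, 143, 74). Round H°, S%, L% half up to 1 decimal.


Normalize: R'=183/255≈0.7176, G'=143/255≈0.5608, B'=74/255≈0.2902
Max=183/255, Min=74/255, Δ=Max-Min=109/255
L = (Max+Min)/2 = (183+74)/510 = 257/510 = 0.50392… → L = 50.4%
L > 0.5 → S = Δ/(2-Max-Min) = 109/(510-183-74) = 109/253 = 0.43083… → S = 43.1%
(the 1/255 factors cancel in S and H, so raw channel differences can be used)
Max is R' → H = 60 × (((G-B)/Δ) mod 6) = 60 × (((143-74)/109) mod 6)
  69/109 = 0.6330…
  H = 60 × 0.6330… = 37.981…° → H = 38.0°
= HSL(38.0°, 43.1%, 50.4%)


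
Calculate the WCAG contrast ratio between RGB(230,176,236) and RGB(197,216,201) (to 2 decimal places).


Linearize each sRGB channel c=v/255: c/12.92 if c ≤ 0.04045 else ((c+0.055)/1.055)^2.4
L = 0.2126×R_lin + 0.7152×G_lin + 0.0722×B_lin
Color 1 (230,176,236):
  R=230: 230/255≈0.9020 > 0.04045 → ((0.9020+0.055)/1.055)^2.4 ≈ 0.79130
  G=176: 176/255≈0.6902 > 0.04045 → ((0.6902+0.055)/1.055)^2.4 ≈ 0.43415
  B=236: 236/255≈0.9255 > 0.04045 → ((0.9255+0.055)/1.055)^2.4 ≈ 0.83880
  L1 = 0.2126×0.79130 + 0.7152×0.43415 + 0.0722×0.83880 ≈ 0.53930
Color 2 (197,216,201):
  R=197: 197/255≈0.7725 > 0.04045 → ((0.7725+0.055)/1.055)^2.4 ≈ 0.55834
  G=216: 216/255≈0.8471 > 0.04045 → ((0.8471+0.055)/1.055)^2.4 ≈ 0.68669
  B=201: 201/255≈0.7882 > 0.04045 → ((0.7882+0.055)/1.055)^2.4 ≈ 0.58408
  L2 = 0.2126×0.55834 + 0.7152×0.68669 + 0.0722×0.58408 ≈ 0.65199
Lighter = 0.65199, Darker = 0.53930
Ratio = (L_lighter + 0.05) / (L_darker + 0.05)
Ratio = (0.65199 + 0.05) / (0.53930 + 0.05) = 0.70199 / 0.58930 ≈ 1.1912
Ratio ≈ 1.19:1


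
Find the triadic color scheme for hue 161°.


Triadic: equally spaced at 120° intervals
H1 = 161°
H2 = (161 + 120) mod 360 = 281°
H3 = (161 + 240) mod 360 = 41°
Triadic = 161°, 281°, 41°


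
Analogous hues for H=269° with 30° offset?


Base hue: 269°
Left analog: (269 - 30) mod 360 = 239°
Right analog: (269 + 30) mod 360 = 299°
Analogous hues = 239° and 299°


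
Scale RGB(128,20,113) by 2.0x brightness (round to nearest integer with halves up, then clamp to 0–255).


Multiply each channel by 2.0, round half up, clamp to [0, 255]
R: 128×2.0 = 256 → clamp → 255
G: 20×2.0 = 40
B: 113×2.0 = 226
= RGB(255, 40, 226)


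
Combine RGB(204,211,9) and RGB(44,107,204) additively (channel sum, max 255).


Additive: each channel = min(255, C₁+C₂)
R: 204+44 = 248 → 248
G: 211+107 = 318 → 255
B: 9+204 = 213 → 213
= RGB(248, 255, 213)


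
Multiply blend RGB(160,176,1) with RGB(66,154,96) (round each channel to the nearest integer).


Multiply: C = A×B/255, rounded to nearest integer
R: 160×66/255 = 10560/255 ≈ 41.412 → 41
G: 176×154/255 = 27104/255 ≈ 106.290 → 106
B: 1×96/255 = 96/255 ≈ 0.376 → 0
= RGB(41, 106, 0)


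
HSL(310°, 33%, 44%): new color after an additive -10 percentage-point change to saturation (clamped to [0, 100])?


Original S = 33%
Adjustment = -10 percentage points
New S = 33 + (-10) = 23
Clamp to [0, 100] → 23
= HSL(310°, 23%, 44%)


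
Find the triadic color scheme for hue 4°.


Triadic: equally spaced at 120° intervals
H1 = 4°
H2 = (4 + 120) mod 360 = 124°
H3 = (4 + 240) mod 360 = 244°
Triadic = 4°, 124°, 244°


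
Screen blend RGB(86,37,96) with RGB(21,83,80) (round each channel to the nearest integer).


Screen: C = 255 - (255-A)×(255-B)/255, rounded to nearest integer
R: 255 - (255-86)×(255-21)/255 = 255 - 39546/255 ≈ 255 - 155.082 = 99.918 → 100
G: 255 - (255-37)×(255-83)/255 = 255 - 37496/255 ≈ 255 - 147.043 = 107.957 → 108
B: 255 - (255-96)×(255-80)/255 = 255 - 27825/255 ≈ 255 - 109.118 = 145.882 → 146
= RGB(100, 108, 146)


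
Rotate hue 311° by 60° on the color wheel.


New hue = (H + rotation) mod 360
New hue = (311 + 60) mod 360
= 371 mod 360
= 11°


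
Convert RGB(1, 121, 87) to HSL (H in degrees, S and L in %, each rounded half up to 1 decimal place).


Normalize: R'=1/255≈0.0039, G'=121/255≈0.4745, B'=87/255≈0.3412
Max=121/255, Min=1/255, Δ=Max-Min=120/255
L = (Max+Min)/2 = (121+1)/510 = 122/510 = 0.23921… → L = 23.9%
L ≤ 0.5 → S = Δ/(Max+Min) = 120/(121+1) = 120/122 = 0.98360… → S = 98.4%
(the 1/255 factors cancel in S and H, so raw channel differences can be used)
Max is G' → H = 60 × ((B-R)/Δ + 2) = 60 × ((87-1)/120 + 2)
  86/120 + 2 = 0.7166… + 2 = 2.7166…
  H = 60 × 2.7166… = 163° → H = 163.0°
= HSL(163.0°, 98.4%, 23.9%)


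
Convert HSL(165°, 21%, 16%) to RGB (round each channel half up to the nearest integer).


H=165°, S=0.21, L=0.16
C = (1-|2L-1|)×S = (1-|-0.68|)×0.21 = 0.0672
H' = H/60 = 165/60 ≈ 2.7500; X = C×(1-|H' mod 2 - 1|) = 0.0504
m = L - C/2 = 0.16 - 0.0336 = 0.1264
Sector ⌊H'⌋ = 2 → (R',G',B') = (0.0, 0.0672, 0.0504)
RGB = ((R'+m)×255, (G'+m)×255, (B'+m)×255) = (32.232, 49.368, 45.084)
Round half up → RGB(32, 49, 45)


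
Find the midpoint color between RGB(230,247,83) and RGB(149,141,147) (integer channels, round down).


Midpoint: each channel = ⌊(C₁+C₂)/2⌋
R: ⌊(230+149)/2⌋ = 189
G: ⌊(247+141)/2⌋ = 194
B: ⌊(83+147)/2⌋ = 115
= RGB(189, 194, 115)


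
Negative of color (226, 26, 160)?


Invert: (255-R, 255-G, 255-B)
R: 255-226 = 29
G: 255-26 = 229
B: 255-160 = 95
= RGB(29, 229, 95)


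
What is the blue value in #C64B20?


Color: #C64B20
R = C6 = 198
G = 4B = 75
B = 20 = 32
Blue = 32


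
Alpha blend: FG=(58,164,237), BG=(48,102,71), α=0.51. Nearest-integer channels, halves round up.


C = α×F + (1-α)×B, with 1-α = 0.49
R: 0.51×58 + 0.49×48 = 29.58 + 23.52 = 53.10 → 53
G: 0.51×164 + 0.49×102 = 83.64 + 49.98 = 133.62 → 134
B: 0.51×237 + 0.49×71 = 120.87 + 34.79 = 155.66 → 156
= RGB(53, 134, 156)


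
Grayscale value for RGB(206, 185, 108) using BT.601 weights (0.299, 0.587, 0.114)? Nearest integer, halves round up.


Gray = 0.299×R + 0.587×G + 0.114×B
Gray = 0.299×206 + 0.587×185 + 0.114×108
Gray = 61.594 + 108.595 + 12.312
Gray = 182.501 → round half up → 183
Gray = 183


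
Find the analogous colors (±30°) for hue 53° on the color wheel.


Base hue: 53°
Left analog: (53 - 30) mod 360 = 23°
Right analog: (53 + 30) mod 360 = 83°
Analogous hues = 23° and 83°


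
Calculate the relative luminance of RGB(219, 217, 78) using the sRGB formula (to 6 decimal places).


Linearize each channel (sRGB transfer function): c = v/255; c_lin = c/12.92 if c ≤ 0.04045, else ((c+0.055)/1.055)^2.4
  R: 219/255 ≈ 0.858824 > 0.04045 → ((0.858824+0.055)/1.055)^2.4 ≈ 0.708376
  G: 217/255 ≈ 0.850980 > 0.04045 → ((0.850980+0.055)/1.055)^2.4 ≈ 0.693872
  B: 78/255 ≈ 0.305882 > 0.04045 → ((0.305882+0.055)/1.055)^2.4 ≈ 0.076185
R_lin = 0.708376, G_lin = 0.693872, B_lin = 0.076185
L = 0.2126×R + 0.7152×G + 0.0722×B
L = 0.2126×0.708376 + 0.7152×0.693872 + 0.0722×0.076185
L ≈ 0.652358


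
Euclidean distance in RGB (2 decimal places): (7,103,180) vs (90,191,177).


d = √[(R₁-R₂)² + (G₁-G₂)² + (B₁-B₂)²]
d = √[(7-90)² + (103-191)² + (180-177)²]
d = √[6889 + 7744 + 9]
d = √14642
d ≈ 121.00


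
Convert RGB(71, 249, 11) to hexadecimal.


R = 71 → 47 (hex)
G = 249 → F9 (hex)
B = 11 → 0B (hex)
Hex = #47F90B


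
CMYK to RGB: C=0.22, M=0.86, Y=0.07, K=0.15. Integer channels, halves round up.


R = 255 × (1-C) × (1-K) = 255 × 0.78 × 0.85 = 169.065 → 169
G = 255 × (1-M) × (1-K) = 255 × 0.14 × 0.85 = 30.345 → 30
B = 255 × (1-Y) × (1-K) = 255 × 0.93 × 0.85 = 201.5775 → 202
= RGB(169, 30, 202)


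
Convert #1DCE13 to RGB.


1D → 29 (R)
CE → 206 (G)
13 → 19 (B)
= RGB(29, 206, 19)


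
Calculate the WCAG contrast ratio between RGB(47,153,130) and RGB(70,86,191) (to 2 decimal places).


Linearize each sRGB channel c=v/255: c/12.92 if c ≤ 0.04045 else ((c+0.055)/1.055)^2.4
L = 0.2126×R_lin + 0.7152×G_lin + 0.0722×B_lin
Color 1 (47,153,130):
  R=47: 47/255≈0.1843 > 0.04045 → ((0.1843+0.055)/1.055)^2.4 ≈ 0.02843
  G=153: 153/255≈0.6000 > 0.04045 → ((0.6000+0.055)/1.055)^2.4 ≈ 0.31855
  B=130: 130/255≈0.5098 > 0.04045 → ((0.5098+0.055)/1.055)^2.4 ≈ 0.22323
  L1 = 0.2126×0.02843 + 0.7152×0.31855 + 0.0722×0.22323 ≈ 0.24999
Color 2 (70,86,191):
  R=70: 70/255≈0.2745 > 0.04045 → ((0.2745+0.055)/1.055)^2.4 ≈ 0.06125
  G=86: 86/255≈0.3373 > 0.04045 → ((0.3373+0.055)/1.055)^2.4 ≈ 0.09306
  B=191: 191/255≈0.7490 > 0.04045 → ((0.7490+0.055)/1.055)^2.4 ≈ 0.52100
  L2 = 0.2126×0.06125 + 0.7152×0.09306 + 0.0722×0.52100 ≈ 0.11719
Lighter = 0.24999, Darker = 0.11719
Ratio = (L_lighter + 0.05) / (L_darker + 0.05)
Ratio = (0.24999 + 0.05) / (0.11719 + 0.05) = 0.29999 / 0.16719 ≈ 1.7942
Ratio ≈ 1.79:1


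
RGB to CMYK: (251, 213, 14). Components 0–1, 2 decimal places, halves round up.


R'=251/255≈0.9843, G'=213/255≈0.8353, B'=14/255≈0.0549
K = 1 - max(R',G',B') = 1 - 251/255 = 4/255 = 0.01568… → 0.02
(1-R'-K)/(1-K) simplifies to (max-R)/max with max = 251:
C = (251-251)/251 = 0/251 = 0 → 0.00
M = (251-213)/251 = 38/251 = 0.15139… → 0.15
Y = (251-14)/251 = 237/251 = 0.94422… → 0.94
= CMYK(0.00, 0.15, 0.94, 0.02)


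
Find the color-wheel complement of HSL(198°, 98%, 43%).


Complement = opposite side of color wheel = hue + 180°
H' = (198 + 180) mod 360 = 18°
S and L unchanged.
= HSL(18°, 98%, 43%)


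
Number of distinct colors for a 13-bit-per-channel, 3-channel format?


Total bits = 13 bits/channel × 3 channels = 39 bits
Distinct colors = 2^39
= 549,755,813,888 colors


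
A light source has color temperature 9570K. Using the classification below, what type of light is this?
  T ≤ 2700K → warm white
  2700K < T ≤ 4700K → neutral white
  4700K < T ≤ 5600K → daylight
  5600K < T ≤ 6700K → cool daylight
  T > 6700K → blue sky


Temperature: 9570K
9570K > 6700K → blue sky
Classification: blue sky


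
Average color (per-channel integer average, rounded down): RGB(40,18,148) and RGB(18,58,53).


Midpoint: each channel = ⌊(C₁+C₂)/2⌋
R: ⌊(40+18)/2⌋ = 29
G: ⌊(18+58)/2⌋ = 38
B: ⌊(148+53)/2⌋ = 100
= RGB(29, 38, 100)


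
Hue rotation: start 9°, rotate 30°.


New hue = (H + rotation) mod 360
New hue = (9 + 30) mod 360
= 39 mod 360
= 39°


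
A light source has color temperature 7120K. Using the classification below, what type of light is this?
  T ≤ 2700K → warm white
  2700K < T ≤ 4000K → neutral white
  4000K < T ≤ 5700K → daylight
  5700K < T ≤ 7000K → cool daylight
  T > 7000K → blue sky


Temperature: 7120K
7120K > 7000K → blue sky
Classification: blue sky


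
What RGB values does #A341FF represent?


A3 → 163 (R)
41 → 65 (G)
FF → 255 (B)
= RGB(163, 65, 255)


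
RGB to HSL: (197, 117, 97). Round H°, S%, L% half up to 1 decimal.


Normalize: R'=197/255≈0.7725, G'=117/255≈0.4588, B'=97/255≈0.3804
Max=197/255, Min=97/255, Δ=Max-Min=100/255
L = (Max+Min)/2 = (197+97)/510 = 294/510 = 0.57647… → L = 57.6%
L > 0.5 → S = Δ/(2-Max-Min) = 100/(510-197-97) = 100/216 = 0.46296… → S = 46.3%
(the 1/255 factors cancel in S and H, so raw channel differences can be used)
Max is R' → H = 60 × (((G-B)/Δ) mod 6) = 60 × (((117-97)/100) mod 6)
  20/100 = 0.2
  H = 60 × 0.2 = 12° → H = 12.0°
= HSL(12.0°, 46.3%, 57.6%)


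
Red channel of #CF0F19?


Color: #CF0F19
R = CF = 207
G = 0F = 15
B = 19 = 25
Red = 207


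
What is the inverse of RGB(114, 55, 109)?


Invert: (255-R, 255-G, 255-B)
R: 255-114 = 141
G: 255-55 = 200
B: 255-109 = 146
= RGB(141, 200, 146)


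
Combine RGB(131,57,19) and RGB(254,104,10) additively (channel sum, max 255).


Additive: each channel = min(255, C₁+C₂)
R: 131+254 = 385 → 255
G: 57+104 = 161 → 161
B: 19+10 = 29 → 29
= RGB(255, 161, 29)


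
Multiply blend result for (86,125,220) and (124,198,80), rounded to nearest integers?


Multiply: C = A×B/255, rounded to nearest integer
R: 86×124/255 = 10664/255 ≈ 41.820 → 42
G: 125×198/255 = 24750/255 ≈ 97.059 → 97
B: 220×80/255 = 17600/255 ≈ 69.020 → 69
= RGB(42, 97, 69)


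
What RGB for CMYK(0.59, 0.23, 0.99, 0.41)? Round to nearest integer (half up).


R = 255 × (1-C) × (1-K) = 255 × 0.41 × 0.59 = 61.6845 → 62
G = 255 × (1-M) × (1-K) = 255 × 0.77 × 0.59 = 115.8465 → 116
B = 255 × (1-Y) × (1-K) = 255 × 0.01 × 0.59 = 1.5045 → 2
= RGB(62, 116, 2)


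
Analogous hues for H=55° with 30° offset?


Base hue: 55°
Left analog: (55 - 30) mod 360 = 25°
Right analog: (55 + 30) mod 360 = 85°
Analogous hues = 25° and 85°


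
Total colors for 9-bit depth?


Colors = 2^bits = 2^9
= 512 colors


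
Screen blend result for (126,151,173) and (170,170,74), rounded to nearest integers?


Screen: C = 255 - (255-A)×(255-B)/255, rounded to nearest integer
R: 255 - (255-126)×(255-170)/255 = 255 - 10965/255 ≈ 255 - 43.000 = 212.000 → 212
G: 255 - (255-151)×(255-170)/255 = 255 - 8840/255 ≈ 255 - 34.667 = 220.333 → 220
B: 255 - (255-173)×(255-74)/255 = 255 - 14842/255 ≈ 255 - 58.204 = 196.796 → 197
= RGB(212, 220, 197)


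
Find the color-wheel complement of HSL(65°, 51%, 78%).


Complement = opposite side of color wheel = hue + 180°
H' = (65 + 180) mod 360 = 245°
S and L unchanged.
= HSL(245°, 51%, 78%)


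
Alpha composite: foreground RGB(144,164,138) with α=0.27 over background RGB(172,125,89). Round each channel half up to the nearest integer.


C = α×F + (1-α)×B, with 1-α = 0.73
R: 0.27×144 + 0.73×172 = 38.88 + 125.56 = 164.44 → 164
G: 0.27×164 + 0.73×125 = 44.28 + 91.25 = 135.53 → 136
B: 0.27×138 + 0.73×89 = 37.26 + 64.97 = 102.23 → 102
= RGB(164, 136, 102)


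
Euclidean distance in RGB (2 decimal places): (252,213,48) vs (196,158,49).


d = √[(R₁-R₂)² + (G₁-G₂)² + (B₁-B₂)²]
d = √[(252-196)² + (213-158)² + (48-49)²]
d = √[3136 + 3025 + 1]
d = √6162
d ≈ 78.50


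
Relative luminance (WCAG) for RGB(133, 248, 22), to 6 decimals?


Linearize each channel (sRGB transfer function): c = v/255; c_lin = c/12.92 if c ≤ 0.04045, else ((c+0.055)/1.055)^2.4
  R: 133/255 ≈ 0.521569 > 0.04045 → ((0.521569+0.055)/1.055)^2.4 ≈ 0.234551
  G: 248/255 ≈ 0.972549 > 0.04045 → ((0.972549+0.055)/1.055)^2.4 ≈ 0.938686
  B: 22/255 ≈ 0.086275 > 0.04045 → ((0.086275+0.055)/1.055)^2.4 ≈ 0.008023
R_lin = 0.234551, G_lin = 0.938686, B_lin = 0.008023
L = 0.2126×R + 0.7152×G + 0.0722×B
L = 0.2126×0.234551 + 0.7152×0.938686 + 0.0722×0.008023
L ≈ 0.721793


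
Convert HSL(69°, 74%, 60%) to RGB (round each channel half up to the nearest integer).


H=69°, S=0.74, L=0.60
C = (1-|2L-1|)×S = (1-|0.20|)×0.74 = 0.592
H' = H/60 = 69/60 ≈ 1.1500; X = C×(1-|H' mod 2 - 1|) = 0.5032
m = L - C/2 = 0.60 - 0.296 = 0.304
Sector ⌊H'⌋ = 1 → (R',G',B') = (0.5032, 0.592, 0.0)
RGB = ((R'+m)×255, (G'+m)×255, (B'+m)×255) = (205.836, 228.48, 77.52)
Round half up → RGB(206, 228, 78)


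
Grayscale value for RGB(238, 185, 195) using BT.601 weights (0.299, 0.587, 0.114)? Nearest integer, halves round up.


Gray = 0.299×R + 0.587×G + 0.114×B
Gray = 0.299×238 + 0.587×185 + 0.114×195
Gray = 71.162 + 108.595 + 22.230
Gray = 201.987 → round half up → 202
Gray = 202


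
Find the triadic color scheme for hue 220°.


Triadic: equally spaced at 120° intervals
H1 = 220°
H2 = (220 + 120) mod 360 = 340°
H3 = (220 + 240) mod 360 = 100°
Triadic = 220°, 340°, 100°


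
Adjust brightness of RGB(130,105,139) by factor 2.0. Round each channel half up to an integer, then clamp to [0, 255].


Multiply each channel by 2.0, round half up, clamp to [0, 255]
R: 130×2.0 = 260 → clamp → 255
G: 105×2.0 = 210
B: 139×2.0 = 278 → clamp → 255
= RGB(255, 210, 255)


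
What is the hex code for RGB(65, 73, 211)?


R = 65 → 41 (hex)
G = 73 → 49 (hex)
B = 211 → D3 (hex)
Hex = #4149D3


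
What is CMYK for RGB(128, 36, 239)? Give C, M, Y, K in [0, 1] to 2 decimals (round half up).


R'=128/255≈0.5020, G'=36/255≈0.1412, B'=239/255≈0.9373
K = 1 - max(R',G',B') = 1 - 239/255 = 16/255 = 0.06274… → 0.06
(1-R'-K)/(1-K) simplifies to (max-R)/max with max = 239:
C = (239-128)/239 = 111/239 = 0.46443… → 0.46
M = (239-36)/239 = 203/239 = 0.84937… → 0.85
Y = (239-239)/239 = 0/239 = 0 → 0.00
= CMYK(0.46, 0.85, 0.00, 0.06)


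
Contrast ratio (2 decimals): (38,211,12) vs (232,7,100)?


Linearize each sRGB channel c=v/255: c/12.92 if c ≤ 0.04045 else ((c+0.055)/1.055)^2.4
L = 0.2126×R_lin + 0.7152×G_lin + 0.0722×B_lin
Color 1 (38,211,12):
  R=38: 38/255≈0.1490 > 0.04045 → ((0.1490+0.055)/1.055)^2.4 ≈ 0.01938
  G=211: 211/255≈0.8275 > 0.04045 → ((0.8275+0.055)/1.055)^2.4 ≈ 0.65141
  B=12: 12/255≈0.0471 > 0.04045 → ((0.0471+0.055)/1.055)^2.4 ≈ 0.00368
  L1 = 0.2126×0.01938 + 0.7152×0.65141 + 0.0722×0.00368 ≈ 0.47027
Color 2 (232,7,100):
  R=232: 232/255≈0.9098 > 0.04045 → ((0.9098+0.055)/1.055)^2.4 ≈ 0.80695
  G=7: 7/255≈0.0275 ≤ 0.04045 → 0.0275/12.92 ≈ 0.00212
  B=100: 100/255≈0.3922 > 0.04045 → ((0.3922+0.055)/1.055)^2.4 ≈ 0.12744
  L2 = 0.2126×0.80695 + 0.7152×0.00212 + 0.0722×0.12744 ≈ 0.18228
Lighter = 0.47027, Darker = 0.18228
Ratio = (L_lighter + 0.05) / (L_darker + 0.05)
Ratio = (0.47027 + 0.05) / (0.18228 + 0.05) = 0.52027 / 0.23228 ≈ 2.2399
Ratio ≈ 2.24:1


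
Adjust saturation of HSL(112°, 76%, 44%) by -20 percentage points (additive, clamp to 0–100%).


Original S = 76%
Adjustment = -20 percentage points
New S = 76 + (-20) = 56
Clamp to [0, 100] → 56
= HSL(112°, 56%, 44%)


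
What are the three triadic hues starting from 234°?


Triadic: equally spaced at 120° intervals
H1 = 234°
H2 = (234 + 120) mod 360 = 354°
H3 = (234 + 240) mod 360 = 114°
Triadic = 234°, 354°, 114°


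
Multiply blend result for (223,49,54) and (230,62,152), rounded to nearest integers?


Multiply: C = A×B/255, rounded to nearest integer
R: 223×230/255 = 51290/255 ≈ 201.137 → 201
G: 49×62/255 = 3038/255 ≈ 11.914 → 12
B: 54×152/255 = 8208/255 ≈ 32.188 → 32
= RGB(201, 12, 32)


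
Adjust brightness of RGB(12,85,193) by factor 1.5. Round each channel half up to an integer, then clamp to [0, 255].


Multiply each channel by 1.5, round half up, clamp to [0, 255]
R: 12×1.5 = 18
G: 85×1.5 = 127.5 → round → 128
B: 193×1.5 = 289.5 → round → 290 → clamp → 255
= RGB(18, 128, 255)


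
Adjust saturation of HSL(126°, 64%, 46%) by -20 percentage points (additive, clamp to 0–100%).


Original S = 64%
Adjustment = -20 percentage points
New S = 64 + (-20) = 44
Clamp to [0, 100] → 44
= HSL(126°, 44%, 46%)


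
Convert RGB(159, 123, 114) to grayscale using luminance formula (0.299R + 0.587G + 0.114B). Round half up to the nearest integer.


Gray = 0.299×R + 0.587×G + 0.114×B
Gray = 0.299×159 + 0.587×123 + 0.114×114
Gray = 47.541 + 72.201 + 12.996
Gray = 132.738 → round half up → 133
Gray = 133


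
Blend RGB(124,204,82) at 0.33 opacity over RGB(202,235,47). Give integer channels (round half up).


C = α×F + (1-α)×B, with 1-α = 0.67
R: 0.33×124 + 0.67×202 = 40.92 + 135.34 = 176.26 → 176
G: 0.33×204 + 0.67×235 = 67.32 + 157.45 = 224.77 → 225
B: 0.33×82 + 0.67×47 = 27.06 + 31.49 = 58.55 → 59
= RGB(176, 225, 59)


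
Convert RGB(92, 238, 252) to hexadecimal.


R = 92 → 5C (hex)
G = 238 → EE (hex)
B = 252 → FC (hex)
Hex = #5CEEFC


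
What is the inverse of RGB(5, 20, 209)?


Invert: (255-R, 255-G, 255-B)
R: 255-5 = 250
G: 255-20 = 235
B: 255-209 = 46
= RGB(250, 235, 46)


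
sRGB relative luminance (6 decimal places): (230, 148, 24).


Linearize each channel (sRGB transfer function): c = v/255; c_lin = c/12.92 if c ≤ 0.04045, else ((c+0.055)/1.055)^2.4
  R: 230/255 ≈ 0.901961 > 0.04045 → ((0.901961+0.055)/1.055)^2.4 ≈ 0.791298
  G: 148/255 ≈ 0.580392 > 0.04045 → ((0.580392+0.055)/1.055)^2.4 ≈ 0.296138
  B: 24/255 ≈ 0.094118 > 0.04045 → ((0.094118+0.055)/1.055)^2.4 ≈ 0.009134
R_lin = 0.791298, G_lin = 0.296138, B_lin = 0.009134
L = 0.2126×R + 0.7152×G + 0.0722×B
L = 0.2126×0.791298 + 0.7152×0.296138 + 0.0722×0.009134
L ≈ 0.380688


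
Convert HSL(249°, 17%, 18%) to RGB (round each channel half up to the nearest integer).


H=249°, S=0.17, L=0.18
C = (1-|2L-1|)×S = (1-|-0.64|)×0.17 = 0.0612
H' = H/60 = 249/60 ≈ 4.1500; X = C×(1-|H' mod 2 - 1|) = 0.00918
m = L - C/2 = 0.18 - 0.0306 = 0.1494
Sector ⌊H'⌋ = 4 → (R',G',B') = (0.00918, 0.0, 0.0612)
RGB = ((R'+m)×255, (G'+m)×255, (B'+m)×255) = (40.4379, 38.097, 53.703)
Round half up → RGB(40, 38, 54)


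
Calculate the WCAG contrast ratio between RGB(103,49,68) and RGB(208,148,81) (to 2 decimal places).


Linearize each sRGB channel c=v/255: c/12.92 if c ≤ 0.04045 else ((c+0.055)/1.055)^2.4
L = 0.2126×R_lin + 0.7152×G_lin + 0.0722×B_lin
Color 1 (103,49,68):
  R=103: 103/255≈0.4039 > 0.04045 → ((0.4039+0.055)/1.055)^2.4 ≈ 0.13563
  G=49: 49/255≈0.1922 > 0.04045 → ((0.1922+0.055)/1.055)^2.4 ≈ 0.03071
  B=68: 68/255≈0.2667 > 0.04045 → ((0.2667+0.055)/1.055)^2.4 ≈ 0.05781
  L1 = 0.2126×0.13563 + 0.7152×0.03071 + 0.0722×0.05781 ≈ 0.05498
Color 2 (208,148,81):
  R=208: 208/255≈0.8157 > 0.04045 → ((0.8157+0.055)/1.055)^2.4 ≈ 0.63076
  G=148: 148/255≈0.5804 > 0.04045 → ((0.5804+0.055)/1.055)^2.4 ≈ 0.29614
  B=81: 81/255≈0.3176 > 0.04045 → ((0.3176+0.055)/1.055)^2.4 ≈ 0.08228
  L2 = 0.2126×0.63076 + 0.7152×0.29614 + 0.0722×0.08228 ≈ 0.35184
Lighter = 0.35184, Darker = 0.05498
Ratio = (L_lighter + 0.05) / (L_darker + 0.05)
Ratio = (0.35184 + 0.05) / (0.05498 + 0.05) = 0.40184 / 0.10498 ≈ 3.8279
Ratio ≈ 3.83:1


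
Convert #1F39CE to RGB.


1F → 31 (R)
39 → 57 (G)
CE → 206 (B)
= RGB(31, 57, 206)


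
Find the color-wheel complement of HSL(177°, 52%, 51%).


Complement = opposite side of color wheel = hue + 180°
H' = (177 + 180) mod 360 = 357°
S and L unchanged.
= HSL(357°, 52%, 51%)


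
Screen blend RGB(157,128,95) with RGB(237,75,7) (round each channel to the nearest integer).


Screen: C = 255 - (255-A)×(255-B)/255, rounded to nearest integer
R: 255 - (255-157)×(255-237)/255 = 255 - 1764/255 ≈ 255 - 6.918 = 248.082 → 248
G: 255 - (255-128)×(255-75)/255 = 255 - 22860/255 ≈ 255 - 89.647 = 165.353 → 165
B: 255 - (255-95)×(255-7)/255 = 255 - 39680/255 ≈ 255 - 155.608 = 99.392 → 99
= RGB(248, 165, 99)


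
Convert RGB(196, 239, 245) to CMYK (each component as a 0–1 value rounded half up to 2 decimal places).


R'=196/255≈0.7686, G'=239/255≈0.9373, B'=245/255≈0.9608
K = 1 - max(R',G',B') = 1 - 245/255 = 10/255 = 0.03921… → 0.04
(1-R'-K)/(1-K) simplifies to (max-R)/max with max = 245:
C = (245-196)/245 = 49/245 = 0.2 → 0.20
M = (245-239)/245 = 6/245 = 0.02448… → 0.02
Y = (245-245)/245 = 0/245 = 0 → 0.00
= CMYK(0.20, 0.02, 0.00, 0.04)


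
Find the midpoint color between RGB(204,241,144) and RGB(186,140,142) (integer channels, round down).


Midpoint: each channel = ⌊(C₁+C₂)/2⌋
R: ⌊(204+186)/2⌋ = 195
G: ⌊(241+140)/2⌋ = 190
B: ⌊(144+142)/2⌋ = 143
= RGB(195, 190, 143)


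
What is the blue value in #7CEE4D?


Color: #7CEE4D
R = 7C = 124
G = EE = 238
B = 4D = 77
Blue = 77


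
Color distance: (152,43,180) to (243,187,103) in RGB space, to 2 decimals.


d = √[(R₁-R₂)² + (G₁-G₂)² + (B₁-B₂)²]
d = √[(152-243)² + (43-187)² + (180-103)²]
d = √[8281 + 20736 + 5929]
d = √34946
d ≈ 186.94


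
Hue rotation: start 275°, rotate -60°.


New hue = (H + rotation) mod 360
New hue = (275 -60) mod 360
= 215 mod 360
= 215°


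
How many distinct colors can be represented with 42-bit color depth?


Colors = 2^bits = 2^42
= 4,398,046,511,104 colors


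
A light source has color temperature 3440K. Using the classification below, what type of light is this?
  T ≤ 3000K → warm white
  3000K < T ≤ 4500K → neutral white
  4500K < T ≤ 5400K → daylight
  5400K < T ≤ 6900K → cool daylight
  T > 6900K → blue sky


Temperature: 3440K
3000K < 3440K ≤ 4500K → neutral white
Classification: neutral white


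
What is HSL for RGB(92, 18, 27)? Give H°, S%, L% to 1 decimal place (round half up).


Normalize: R'=92/255≈0.3608, G'=18/255≈0.0706, B'=27/255≈0.1059
Max=92/255, Min=18/255, Δ=Max-Min=74/255
L = (Max+Min)/2 = (92+18)/510 = 110/510 = 0.21568… → L = 21.6%
L ≤ 0.5 → S = Δ/(Max+Min) = 74/(92+18) = 74/110 = 0.67272… → S = 67.3%
(the 1/255 factors cancel in S and H, so raw channel differences can be used)
Max is R' → H = 60 × (((G-B)/Δ) mod 6) = 60 × (((18-27)/74) mod 6)
  (-9)/74 = -0.1216…; negative, so add 6 → 5.8783…
  H = 60 × 5.8783… = 352.702…° → H = 352.7°
= HSL(352.7°, 67.3%, 21.6%)


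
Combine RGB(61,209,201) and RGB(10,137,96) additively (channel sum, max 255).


Additive: each channel = min(255, C₁+C₂)
R: 61+10 = 71 → 71
G: 209+137 = 346 → 255
B: 201+96 = 297 → 255
= RGB(71, 255, 255)


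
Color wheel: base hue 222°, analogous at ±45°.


Base hue: 222°
Left analog: (222 - 45) mod 360 = 177°
Right analog: (222 + 45) mod 360 = 267°
Analogous hues = 177° and 267°


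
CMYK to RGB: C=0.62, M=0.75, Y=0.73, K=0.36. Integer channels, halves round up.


R = 255 × (1-C) × (1-K) = 255 × 0.38 × 0.64 = 62.016 → 62
G = 255 × (1-M) × (1-K) = 255 × 0.25 × 0.64 = 40.8 → 41
B = 255 × (1-Y) × (1-K) = 255 × 0.27 × 0.64 = 44.064 → 44
= RGB(62, 41, 44)


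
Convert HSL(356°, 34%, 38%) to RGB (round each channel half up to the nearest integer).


H=356°, S=0.34, L=0.38
C = (1-|2L-1|)×S = (1-|-0.24|)×0.34 = 0.2584
H' = H/60 = 356/60 ≈ 5.9333; X = C×(1-|H' mod 2 - 1|) ≈ 0.0172
m = L - C/2 = 0.38 - 0.1292 = 0.2508
Sector ⌊H'⌋ = 5 → (R',G',B') = (0.2584, 0.0, ≈0.0172)
RGB = ((R'+m)×255, (G'+m)×255, (B'+m)×255) = (129.846, 63.954, 68.3468)
Round half up → RGB(130, 64, 68)


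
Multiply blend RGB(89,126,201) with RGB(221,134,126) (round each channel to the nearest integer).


Multiply: C = A×B/255, rounded to nearest integer
R: 89×221/255 = 19669/255 ≈ 77.133 → 77
G: 126×134/255 = 16884/255 ≈ 66.212 → 66
B: 201×126/255 = 25326/255 ≈ 99.318 → 99
= RGB(77, 66, 99)


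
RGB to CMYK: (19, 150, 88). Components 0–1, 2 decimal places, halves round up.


R'=19/255≈0.0745, G'=150/255≈0.5882, B'=88/255≈0.3451
K = 1 - max(R',G',B') = 1 - 150/255 = 105/255 = 0.41176… → 0.41
(1-R'-K)/(1-K) simplifies to (max-R)/max with max = 150:
C = (150-19)/150 = 131/150 = 0.87333… → 0.87
M = (150-150)/150 = 0/150 = 0 → 0.00
Y = (150-88)/150 = 62/150 = 0.41333… → 0.41
= CMYK(0.87, 0.00, 0.41, 0.41)


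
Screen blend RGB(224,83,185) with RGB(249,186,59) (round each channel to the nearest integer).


Screen: C = 255 - (255-A)×(255-B)/255, rounded to nearest integer
R: 255 - (255-224)×(255-249)/255 = 255 - 186/255 ≈ 255 - 0.729 = 254.271 → 254
G: 255 - (255-83)×(255-186)/255 = 255 - 11868/255 ≈ 255 - 46.541 = 208.459 → 208
B: 255 - (255-185)×(255-59)/255 = 255 - 13720/255 ≈ 255 - 53.804 = 201.196 → 201
= RGB(254, 208, 201)


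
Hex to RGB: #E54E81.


E5 → 229 (R)
4E → 78 (G)
81 → 129 (B)
= RGB(229, 78, 129)


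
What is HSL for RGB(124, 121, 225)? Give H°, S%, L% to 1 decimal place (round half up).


Normalize: R'=124/255≈0.4863, G'=121/255≈0.4745, B'=225/255≈0.8824
Max=225/255, Min=121/255, Δ=Max-Min=104/255
L = (Max+Min)/2 = (225+121)/510 = 346/510 = 0.67843… → L = 67.8%
L > 0.5 → S = Δ/(2-Max-Min) = 104/(510-225-121) = 104/164 = 0.63414… → S = 63.4%
(the 1/255 factors cancel in S and H, so raw channel differences can be used)
Max is B' → H = 60 × ((R-G)/Δ + 4) = 60 × ((124-121)/104 + 4)
  3/104 + 4 = 0.0288… + 4 = 4.0288…
  H = 60 × 4.0288… = 241.730…° → H = 241.7°
= HSL(241.7°, 63.4%, 67.8%)


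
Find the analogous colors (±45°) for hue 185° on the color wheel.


Base hue: 185°
Left analog: (185 - 45) mod 360 = 140°
Right analog: (185 + 45) mod 360 = 230°
Analogous hues = 140° and 230°


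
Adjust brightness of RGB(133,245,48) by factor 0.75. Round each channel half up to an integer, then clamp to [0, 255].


Multiply each channel by 0.75, round half up, clamp to [0, 255]
R: 133×0.75 = 99.75 → round → 100
G: 245×0.75 = 183.75 → round → 184
B: 48×0.75 = 36
= RGB(100, 184, 36)


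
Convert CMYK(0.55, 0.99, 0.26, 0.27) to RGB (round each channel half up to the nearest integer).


R = 255 × (1-C) × (1-K) = 255 × 0.45 × 0.73 = 83.7675 → 84
G = 255 × (1-M) × (1-K) = 255 × 0.01 × 0.73 = 1.8615 → 2
B = 255 × (1-Y) × (1-K) = 255 × 0.74 × 0.73 = 137.751 → 138
= RGB(84, 2, 138)


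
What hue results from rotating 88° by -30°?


New hue = (H + rotation) mod 360
New hue = (88 -30) mod 360
= 58 mod 360
= 58°


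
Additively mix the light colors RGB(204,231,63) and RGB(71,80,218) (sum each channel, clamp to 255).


Additive: each channel = min(255, C₁+C₂)
R: 204+71 = 275 → 255
G: 231+80 = 311 → 255
B: 63+218 = 281 → 255
= RGB(255, 255, 255)


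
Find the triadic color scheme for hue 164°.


Triadic: equally spaced at 120° intervals
H1 = 164°
H2 = (164 + 120) mod 360 = 284°
H3 = (164 + 240) mod 360 = 44°
Triadic = 164°, 284°, 44°


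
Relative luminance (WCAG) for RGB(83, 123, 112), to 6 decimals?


Linearize each channel (sRGB transfer function): c = v/255; c_lin = c/12.92 if c ≤ 0.04045, else ((c+0.055)/1.055)^2.4
  R: 83/255 ≈ 0.325490 > 0.04045 → ((0.325490+0.055)/1.055)^2.4 ≈ 0.086500
  G: 123/255 ≈ 0.482353 > 0.04045 → ((0.482353+0.055)/1.055)^2.4 ≈ 0.198069
  B: 112/255 ≈ 0.439216 > 0.04045 → ((0.439216+0.055)/1.055)^2.4 ≈ 0.162029
R_lin = 0.086500, G_lin = 0.198069, B_lin = 0.162029
L = 0.2126×R + 0.7152×G + 0.0722×B
L = 0.2126×0.086500 + 0.7152×0.198069 + 0.0722×0.162029
L ≈ 0.171748


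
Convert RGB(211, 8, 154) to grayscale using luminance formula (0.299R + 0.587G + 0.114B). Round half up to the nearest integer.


Gray = 0.299×R + 0.587×G + 0.114×B
Gray = 0.299×211 + 0.587×8 + 0.114×154
Gray = 63.089 + 4.696 + 17.556
Gray = 85.341 → round half up → 85
Gray = 85


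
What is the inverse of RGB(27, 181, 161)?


Invert: (255-R, 255-G, 255-B)
R: 255-27 = 228
G: 255-181 = 74
B: 255-161 = 94
= RGB(228, 74, 94)


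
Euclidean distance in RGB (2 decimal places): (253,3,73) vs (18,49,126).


d = √[(R₁-R₂)² + (G₁-G₂)² + (B₁-B₂)²]
d = √[(253-18)² + (3-49)² + (73-126)²]
d = √[55225 + 2116 + 2809]
d = √60150
d ≈ 245.25


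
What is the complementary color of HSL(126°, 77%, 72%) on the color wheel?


Complement = opposite side of color wheel = hue + 180°
H' = (126 + 180) mod 360 = 306°
S and L unchanged.
= HSL(306°, 77%, 72%)


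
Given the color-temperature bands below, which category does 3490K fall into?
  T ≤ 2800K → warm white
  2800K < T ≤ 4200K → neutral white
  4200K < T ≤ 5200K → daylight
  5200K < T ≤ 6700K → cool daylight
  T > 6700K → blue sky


Temperature: 3490K
2800K < 3490K ≤ 4200K → neutral white
Classification: neutral white


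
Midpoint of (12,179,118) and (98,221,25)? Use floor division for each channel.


Midpoint: each channel = ⌊(C₁+C₂)/2⌋
R: ⌊(12+98)/2⌋ = 55
G: ⌊(179+221)/2⌋ = 200
B: ⌊(118+25)/2⌋ = 71
= RGB(55, 200, 71)


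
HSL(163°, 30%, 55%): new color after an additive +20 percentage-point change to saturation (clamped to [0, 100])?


Original S = 30%
Adjustment = +20 percentage points
New S = 30 + (20) = 50
Clamp to [0, 100] → 50
= HSL(163°, 50%, 55%)


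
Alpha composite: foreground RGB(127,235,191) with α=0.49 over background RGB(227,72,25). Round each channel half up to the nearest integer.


C = α×F + (1-α)×B, with 1-α = 0.51
R: 0.49×127 + 0.51×227 = 62.23 + 115.77 = 178.00 → 178
G: 0.49×235 + 0.51×72 = 115.15 + 36.72 = 151.87 → 152
B: 0.49×191 + 0.51×25 = 93.59 + 12.75 = 106.34 → 106
= RGB(178, 152, 106)


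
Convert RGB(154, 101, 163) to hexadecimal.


R = 154 → 9A (hex)
G = 101 → 65 (hex)
B = 163 → A3 (hex)
Hex = #9A65A3


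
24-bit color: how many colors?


Colors = 2^bits = 2^24
= 16,777,216 colors


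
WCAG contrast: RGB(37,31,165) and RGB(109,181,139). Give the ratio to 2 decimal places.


Linearize each sRGB channel c=v/255: c/12.92 if c ≤ 0.04045 else ((c+0.055)/1.055)^2.4
L = 0.2126×R_lin + 0.7152×G_lin + 0.0722×B_lin
Color 1 (37,31,165):
  R=37: 37/255≈0.1451 > 0.04045 → ((0.1451+0.055)/1.055)^2.4 ≈ 0.01850
  G=31: 31/255≈0.1216 > 0.04045 → ((0.1216+0.055)/1.055)^2.4 ≈ 0.01370
  B=165: 165/255≈0.6471 > 0.04045 → ((0.6471+0.055)/1.055)^2.4 ≈ 0.37626
  L1 = 0.2126×0.01850 + 0.7152×0.01370 + 0.0722×0.37626 ≈ 0.04090
Color 2 (109,181,139):
  R=109: 109/255≈0.4275 > 0.04045 → ((0.4275+0.055)/1.055)^2.4 ≈ 0.15293
  G=181: 181/255≈0.7098 > 0.04045 → ((0.7098+0.055)/1.055)^2.4 ≈ 0.46208
  B=139: 139/255≈0.5451 > 0.04045 → ((0.5451+0.055)/1.055)^2.4 ≈ 0.25818
  L2 = 0.2126×0.15293 + 0.7152×0.46208 + 0.0722×0.25818 ≈ 0.38163
Lighter = 0.38163, Darker = 0.04090
Ratio = (L_lighter + 0.05) / (L_darker + 0.05)
Ratio = (0.38163 + 0.05) / (0.04090 + 0.05) = 0.43163 / 0.09090 ≈ 4.7485
Ratio ≈ 4.75:1


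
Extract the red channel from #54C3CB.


Color: #54C3CB
R = 54 = 84
G = C3 = 195
B = CB = 203
Red = 84


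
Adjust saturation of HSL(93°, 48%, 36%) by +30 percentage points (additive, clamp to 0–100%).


Original S = 48%
Adjustment = +30 percentage points
New S = 48 + (30) = 78
Clamp to [0, 100] → 78
= HSL(93°, 78%, 36%)


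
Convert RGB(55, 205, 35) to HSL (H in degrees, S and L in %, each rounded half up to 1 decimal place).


Normalize: R'=55/255≈0.2157, G'=205/255≈0.8039, B'=35/255≈0.1373
Max=205/255, Min=35/255, Δ=Max-Min=170/255
L = (Max+Min)/2 = (205+35)/510 = 240/510 = 0.47058… → L = 47.1%
L ≤ 0.5 → S = Δ/(Max+Min) = 170/(205+35) = 170/240 = 0.70833… → S = 70.8%
(the 1/255 factors cancel in S and H, so raw channel differences can be used)
Max is G' → H = 60 × ((B-R)/Δ + 2) = 60 × ((35-55)/170 + 2)
  -20/170 + 2 = -0.1176… + 2 = 1.8823…
  H = 60 × 1.8823… = 112.941…° → H = 112.9°
= HSL(112.9°, 70.8%, 47.1%)


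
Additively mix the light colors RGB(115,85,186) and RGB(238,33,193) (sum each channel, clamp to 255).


Additive: each channel = min(255, C₁+C₂)
R: 115+238 = 353 → 255
G: 85+33 = 118 → 118
B: 186+193 = 379 → 255
= RGB(255, 118, 255)


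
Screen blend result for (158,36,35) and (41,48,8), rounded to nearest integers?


Screen: C = 255 - (255-A)×(255-B)/255, rounded to nearest integer
R: 255 - (255-158)×(255-41)/255 = 255 - 20758/255 ≈ 255 - 81.404 = 173.596 → 174
G: 255 - (255-36)×(255-48)/255 = 255 - 45333/255 ≈ 255 - 177.776 = 77.224 → 77
B: 255 - (255-35)×(255-8)/255 = 255 - 54340/255 ≈ 255 - 213.098 = 41.902 → 42
= RGB(174, 77, 42)


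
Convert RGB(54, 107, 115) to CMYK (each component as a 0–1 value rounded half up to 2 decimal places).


R'=54/255≈0.2118, G'=107/255≈0.4196, B'=115/255≈0.4510
K = 1 - max(R',G',B') = 1 - 115/255 = 140/255 = 0.54901… → 0.55
(1-R'-K)/(1-K) simplifies to (max-R)/max with max = 115:
C = (115-54)/115 = 61/115 = 0.53043… → 0.53
M = (115-107)/115 = 8/115 = 0.06956… → 0.07
Y = (115-115)/115 = 0/115 = 0 → 0.00
= CMYK(0.53, 0.07, 0.00, 0.55)


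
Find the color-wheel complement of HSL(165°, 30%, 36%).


Complement = opposite side of color wheel = hue + 180°
H' = (165 + 180) mod 360 = 345°
S and L unchanged.
= HSL(345°, 30%, 36%)


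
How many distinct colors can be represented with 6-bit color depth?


Colors = 2^bits = 2^6
= 64 colors


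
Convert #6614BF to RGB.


66 → 102 (R)
14 → 20 (G)
BF → 191 (B)
= RGB(102, 20, 191)


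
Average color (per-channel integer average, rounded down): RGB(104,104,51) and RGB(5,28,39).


Midpoint: each channel = ⌊(C₁+C₂)/2⌋
R: ⌊(104+5)/2⌋ = 54
G: ⌊(104+28)/2⌋ = 66
B: ⌊(51+39)/2⌋ = 45
= RGB(54, 66, 45)
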